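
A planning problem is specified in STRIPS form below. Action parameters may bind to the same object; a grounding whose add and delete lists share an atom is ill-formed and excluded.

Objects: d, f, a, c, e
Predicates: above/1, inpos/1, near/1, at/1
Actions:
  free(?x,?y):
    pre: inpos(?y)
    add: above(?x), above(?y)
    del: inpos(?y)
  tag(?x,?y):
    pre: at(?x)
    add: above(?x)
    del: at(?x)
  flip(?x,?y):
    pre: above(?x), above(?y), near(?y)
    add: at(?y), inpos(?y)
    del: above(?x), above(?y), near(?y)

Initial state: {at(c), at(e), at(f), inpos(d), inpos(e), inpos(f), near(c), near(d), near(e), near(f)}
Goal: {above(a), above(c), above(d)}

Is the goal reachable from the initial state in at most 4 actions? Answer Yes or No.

Yes

1. free(a,d)  →  {above(a), above(d), at(c), at(e), at(f), inpos(e), inpos(f), near(c), near(d), near(e), near(f)}
2. free(c,f)  →  {above(a), above(c), above(d), above(f), at(c), at(e), at(f), inpos(e), near(c), near(d), near(e), near(f)}
optimal plan length = 2; 2 ≤ 4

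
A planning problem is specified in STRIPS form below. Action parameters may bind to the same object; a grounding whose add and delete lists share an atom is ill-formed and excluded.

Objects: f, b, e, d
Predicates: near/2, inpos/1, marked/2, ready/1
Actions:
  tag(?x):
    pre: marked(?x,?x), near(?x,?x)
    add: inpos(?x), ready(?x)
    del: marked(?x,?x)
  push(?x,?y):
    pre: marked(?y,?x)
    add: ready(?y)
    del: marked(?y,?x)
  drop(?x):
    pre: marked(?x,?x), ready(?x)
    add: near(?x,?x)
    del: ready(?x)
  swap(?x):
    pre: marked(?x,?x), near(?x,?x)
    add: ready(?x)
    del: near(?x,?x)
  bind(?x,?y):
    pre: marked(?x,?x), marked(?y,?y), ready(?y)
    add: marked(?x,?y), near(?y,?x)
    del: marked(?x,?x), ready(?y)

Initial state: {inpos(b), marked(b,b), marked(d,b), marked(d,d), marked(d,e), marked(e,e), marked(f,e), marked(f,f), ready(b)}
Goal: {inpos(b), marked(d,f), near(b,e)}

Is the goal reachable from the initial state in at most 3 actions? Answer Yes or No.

Yes

1. push(e,f)  →  {inpos(b), marked(b,b), marked(d,b), marked(d,d), marked(d,e), marked(e,e), marked(f,f), ready(b), ready(f)}
2. bind(e,b)  →  {inpos(b), marked(b,b), marked(d,b), marked(d,d), marked(d,e), marked(e,b), marked(f,f), near(b,e), ready(f)}
3. bind(d,f)  →  {inpos(b), marked(b,b), marked(d,b), marked(d,e), marked(d,f), marked(e,b), marked(f,f), near(b,e), near(f,d)}
optimal plan length = 3; 3 ≤ 3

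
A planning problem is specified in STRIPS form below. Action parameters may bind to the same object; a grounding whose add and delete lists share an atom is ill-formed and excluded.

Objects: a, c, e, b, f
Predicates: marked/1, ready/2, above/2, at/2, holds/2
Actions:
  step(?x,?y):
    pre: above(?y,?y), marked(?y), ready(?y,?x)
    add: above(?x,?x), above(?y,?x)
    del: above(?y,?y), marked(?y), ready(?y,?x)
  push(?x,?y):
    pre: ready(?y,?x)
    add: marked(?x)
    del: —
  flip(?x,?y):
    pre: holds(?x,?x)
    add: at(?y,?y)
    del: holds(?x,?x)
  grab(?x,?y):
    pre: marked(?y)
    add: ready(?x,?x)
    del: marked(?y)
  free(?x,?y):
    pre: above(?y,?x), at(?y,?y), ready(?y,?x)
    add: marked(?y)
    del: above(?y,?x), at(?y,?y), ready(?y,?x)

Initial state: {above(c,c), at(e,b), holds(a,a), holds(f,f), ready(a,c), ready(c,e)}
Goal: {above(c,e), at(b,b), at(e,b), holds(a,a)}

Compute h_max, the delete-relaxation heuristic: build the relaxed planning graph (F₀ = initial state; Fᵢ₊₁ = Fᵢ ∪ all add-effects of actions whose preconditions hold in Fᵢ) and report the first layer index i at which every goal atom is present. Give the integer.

2

F0 = init (6 atoms)
F1 = F0 ∪ {at(a,a), at(b,b), at(c,c), at(e,e), at(f,f), marked(c), marked(e)}  (13 atoms)
F2 = F1 ∪ {above(c,e), above(e,e), ready(a,a), ready(b,b), ready(c,c), ready(e,e), ready(f,f)}  (20 atoms)
goal ⊆ F2  ⇒  h_max = 2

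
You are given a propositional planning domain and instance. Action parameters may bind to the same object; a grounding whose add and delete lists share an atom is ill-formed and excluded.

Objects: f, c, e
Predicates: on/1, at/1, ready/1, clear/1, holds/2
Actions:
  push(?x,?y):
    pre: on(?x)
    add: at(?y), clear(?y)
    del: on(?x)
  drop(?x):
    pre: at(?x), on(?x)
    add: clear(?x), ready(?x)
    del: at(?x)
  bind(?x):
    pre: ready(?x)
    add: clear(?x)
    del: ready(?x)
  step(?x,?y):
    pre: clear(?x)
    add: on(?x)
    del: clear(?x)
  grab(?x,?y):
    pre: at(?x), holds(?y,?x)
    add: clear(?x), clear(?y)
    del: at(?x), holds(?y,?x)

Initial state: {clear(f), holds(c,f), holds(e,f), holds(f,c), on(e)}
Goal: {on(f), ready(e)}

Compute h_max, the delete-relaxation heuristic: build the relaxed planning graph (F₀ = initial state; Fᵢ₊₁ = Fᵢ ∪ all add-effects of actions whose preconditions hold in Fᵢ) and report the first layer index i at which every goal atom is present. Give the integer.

F0 = init (5 atoms)
F1 = F0 ∪ {at(c), at(e), at(f), clear(c), clear(e), on(f)}  (11 atoms)
F2 = F1 ∪ {on(c), ready(e), ready(f)}  (14 atoms)
goal ⊆ F2  ⇒  h_max = 2

2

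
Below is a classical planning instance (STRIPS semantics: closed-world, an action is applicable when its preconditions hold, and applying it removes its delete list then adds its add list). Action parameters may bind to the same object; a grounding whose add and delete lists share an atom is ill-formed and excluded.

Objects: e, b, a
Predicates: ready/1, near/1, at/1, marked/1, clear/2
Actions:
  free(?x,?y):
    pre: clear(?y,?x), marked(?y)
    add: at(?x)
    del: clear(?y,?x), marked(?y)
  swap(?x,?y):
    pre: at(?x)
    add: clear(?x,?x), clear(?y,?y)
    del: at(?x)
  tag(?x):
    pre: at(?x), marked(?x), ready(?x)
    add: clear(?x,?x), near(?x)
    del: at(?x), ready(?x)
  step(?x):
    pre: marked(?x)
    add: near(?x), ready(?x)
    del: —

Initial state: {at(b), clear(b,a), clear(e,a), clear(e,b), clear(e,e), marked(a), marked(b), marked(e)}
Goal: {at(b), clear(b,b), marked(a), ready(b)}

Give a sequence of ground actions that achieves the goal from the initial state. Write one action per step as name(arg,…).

1. free(e,e)  →  {at(b), at(e), clear(b,a), clear(e,a), clear(e,b), marked(a), marked(b)}
2. swap(e,b)  →  {at(b), clear(b,a), clear(b,b), clear(e,a), clear(e,b), clear(e,e), marked(a), marked(b)}
3. step(b)  →  {at(b), clear(b,a), clear(b,b), clear(e,a), clear(e,b), clear(e,e), marked(a), marked(b), near(b), ready(b)}

free(e,e); swap(e,b); step(b)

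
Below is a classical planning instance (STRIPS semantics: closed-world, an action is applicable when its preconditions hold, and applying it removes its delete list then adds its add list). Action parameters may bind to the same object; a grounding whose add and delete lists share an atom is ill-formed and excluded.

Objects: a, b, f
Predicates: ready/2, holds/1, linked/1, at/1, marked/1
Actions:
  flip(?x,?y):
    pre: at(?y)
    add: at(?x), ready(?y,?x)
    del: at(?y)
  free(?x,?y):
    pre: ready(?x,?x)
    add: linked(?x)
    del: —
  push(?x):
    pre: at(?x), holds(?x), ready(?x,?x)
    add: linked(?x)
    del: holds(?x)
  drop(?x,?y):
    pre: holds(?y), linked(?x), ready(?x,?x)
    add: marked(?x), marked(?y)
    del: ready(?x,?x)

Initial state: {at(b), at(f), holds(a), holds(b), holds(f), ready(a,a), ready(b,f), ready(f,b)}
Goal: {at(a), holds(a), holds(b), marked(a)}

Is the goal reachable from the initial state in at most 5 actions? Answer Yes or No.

1. flip(a,b)  →  {at(a), at(f), holds(a), holds(b), holds(f), ready(a,a), ready(b,a), ready(b,f), ready(f,b)}
2. free(a,a)  →  {at(a), at(f), holds(a), holds(b), holds(f), linked(a), ready(a,a), ready(b,a), ready(b,f), ready(f,b)}
3. drop(a,a)  →  {at(a), at(f), holds(a), holds(b), holds(f), linked(a), marked(a), ready(b,a), ready(b,f), ready(f,b)}
optimal plan length = 3; 3 ≤ 5

Yes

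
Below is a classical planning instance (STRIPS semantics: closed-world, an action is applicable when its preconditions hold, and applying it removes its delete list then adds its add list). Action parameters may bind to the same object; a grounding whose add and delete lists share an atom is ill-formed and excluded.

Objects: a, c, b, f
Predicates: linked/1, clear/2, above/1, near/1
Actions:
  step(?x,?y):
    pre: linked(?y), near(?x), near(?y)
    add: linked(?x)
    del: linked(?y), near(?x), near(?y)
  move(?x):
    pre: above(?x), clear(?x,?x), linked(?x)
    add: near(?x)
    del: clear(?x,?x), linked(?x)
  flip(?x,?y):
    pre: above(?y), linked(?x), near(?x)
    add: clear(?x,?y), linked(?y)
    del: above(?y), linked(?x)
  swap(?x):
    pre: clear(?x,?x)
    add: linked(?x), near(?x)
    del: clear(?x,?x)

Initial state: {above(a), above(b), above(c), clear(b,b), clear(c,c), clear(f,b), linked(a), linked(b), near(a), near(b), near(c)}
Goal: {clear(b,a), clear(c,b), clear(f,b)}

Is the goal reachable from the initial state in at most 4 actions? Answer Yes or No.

1. flip(a,c)  →  {above(a), above(b), clear(a,c), clear(b,b), clear(c,c), clear(f,b), linked(b), linked(c), near(a), near(b), near(c)}
2. flip(c,b)  →  {above(a), clear(a,c), clear(b,b), clear(c,b), clear(c,c), clear(f,b), linked(b), near(a), near(b), near(c)}
3. flip(b,a)  →  {clear(a,c), clear(b,a), clear(b,b), clear(c,b), clear(c,c), clear(f,b), linked(a), near(a), near(b), near(c)}
optimal plan length = 3; 3 ≤ 4

Yes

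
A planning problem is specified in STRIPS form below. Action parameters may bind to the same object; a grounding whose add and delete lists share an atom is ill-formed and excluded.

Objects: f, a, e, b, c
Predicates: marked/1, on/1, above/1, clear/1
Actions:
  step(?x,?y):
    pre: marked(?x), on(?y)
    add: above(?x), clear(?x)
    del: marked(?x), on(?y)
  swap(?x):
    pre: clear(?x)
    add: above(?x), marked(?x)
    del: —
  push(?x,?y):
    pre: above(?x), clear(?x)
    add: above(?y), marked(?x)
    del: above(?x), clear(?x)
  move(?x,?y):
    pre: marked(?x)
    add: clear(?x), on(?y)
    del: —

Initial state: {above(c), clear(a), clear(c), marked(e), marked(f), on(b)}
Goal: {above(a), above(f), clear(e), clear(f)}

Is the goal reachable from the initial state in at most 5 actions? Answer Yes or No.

1. step(f,b)  →  {above(c), above(f), clear(a), clear(c), clear(f), marked(e)}
2. swap(a)  →  {above(a), above(c), above(f), clear(a), clear(c), clear(f), marked(a), marked(e)}
3. move(e,f)  →  {above(a), above(c), above(f), clear(a), clear(c), clear(e), clear(f), marked(a), marked(e), on(f)}
optimal plan length = 3; 3 ≤ 5

Yes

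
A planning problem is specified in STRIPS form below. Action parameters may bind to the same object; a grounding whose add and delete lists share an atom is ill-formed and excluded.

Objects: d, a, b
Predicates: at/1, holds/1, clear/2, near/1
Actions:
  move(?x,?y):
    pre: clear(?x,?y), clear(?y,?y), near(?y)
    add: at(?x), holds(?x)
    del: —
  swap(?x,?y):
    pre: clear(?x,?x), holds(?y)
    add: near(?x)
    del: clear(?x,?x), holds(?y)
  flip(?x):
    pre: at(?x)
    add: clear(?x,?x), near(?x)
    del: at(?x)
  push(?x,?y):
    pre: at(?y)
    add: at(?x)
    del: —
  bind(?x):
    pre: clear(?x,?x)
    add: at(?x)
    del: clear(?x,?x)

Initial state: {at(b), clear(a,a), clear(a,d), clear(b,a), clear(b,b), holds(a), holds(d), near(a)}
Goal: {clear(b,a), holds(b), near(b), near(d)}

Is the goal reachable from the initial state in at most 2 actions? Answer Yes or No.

1. move(b,a)  →  {at(b), clear(a,a), clear(a,d), clear(b,a), clear(b,b), holds(a), holds(b), holds(d), near(a)}
2. swap(b,d)  →  {at(b), clear(a,a), clear(a,d), clear(b,a), holds(a), holds(b), near(a), near(b)}
3. push(d,b)  →  {at(b), at(d), clear(a,a), clear(a,d), clear(b,a), holds(a), holds(b), near(a), near(b)}
4. flip(d)  →  {at(b), clear(a,a), clear(a,d), clear(b,a), clear(d,d), holds(a), holds(b), near(a), near(b), near(d)}
optimal plan length = 4; 4 > 2

No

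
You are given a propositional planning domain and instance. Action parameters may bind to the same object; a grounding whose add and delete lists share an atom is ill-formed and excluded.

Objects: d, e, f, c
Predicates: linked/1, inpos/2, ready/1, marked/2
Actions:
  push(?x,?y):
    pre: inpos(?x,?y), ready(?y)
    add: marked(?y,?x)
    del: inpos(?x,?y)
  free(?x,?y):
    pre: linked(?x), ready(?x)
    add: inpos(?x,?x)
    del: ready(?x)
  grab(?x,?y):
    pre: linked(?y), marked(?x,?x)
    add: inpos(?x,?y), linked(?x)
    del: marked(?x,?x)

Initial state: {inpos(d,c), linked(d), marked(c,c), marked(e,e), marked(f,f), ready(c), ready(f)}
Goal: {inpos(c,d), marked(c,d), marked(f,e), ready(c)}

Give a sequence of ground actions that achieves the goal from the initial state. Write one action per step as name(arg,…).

push(d,c); grab(f,d); grab(e,f); push(e,f); grab(c,d)

1. push(d,c)  →  {linked(d), marked(c,c), marked(c,d), marked(e,e), marked(f,f), ready(c), ready(f)}
2. grab(f,d)  →  {inpos(f,d), linked(d), linked(f), marked(c,c), marked(c,d), marked(e,e), ready(c), ready(f)}
3. grab(e,f)  →  {inpos(e,f), inpos(f,d), linked(d), linked(e), linked(f), marked(c,c), marked(c,d), ready(c), ready(f)}
4. push(e,f)  →  {inpos(f,d), linked(d), linked(e), linked(f), marked(c,c), marked(c,d), marked(f,e), ready(c), ready(f)}
5. grab(c,d)  →  {inpos(c,d), inpos(f,d), linked(c), linked(d), linked(e), linked(f), marked(c,d), marked(f,e), ready(c), ready(f)}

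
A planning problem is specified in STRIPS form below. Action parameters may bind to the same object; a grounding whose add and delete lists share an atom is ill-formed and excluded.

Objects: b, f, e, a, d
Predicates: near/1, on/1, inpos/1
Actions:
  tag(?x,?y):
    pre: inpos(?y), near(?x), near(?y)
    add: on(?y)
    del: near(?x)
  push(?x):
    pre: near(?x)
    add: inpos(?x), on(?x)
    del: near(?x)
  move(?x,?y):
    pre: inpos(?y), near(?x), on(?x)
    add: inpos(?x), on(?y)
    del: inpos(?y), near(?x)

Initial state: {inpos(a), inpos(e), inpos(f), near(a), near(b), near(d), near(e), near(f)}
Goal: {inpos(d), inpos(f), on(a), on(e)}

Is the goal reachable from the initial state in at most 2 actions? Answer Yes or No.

No

1. tag(b,e)  →  {inpos(a), inpos(e), inpos(f), near(a), near(d), near(e), near(f), on(e)}
2. tag(f,a)  →  {inpos(a), inpos(e), inpos(f), near(a), near(d), near(e), on(a), on(e)}
3. push(d)  →  {inpos(a), inpos(d), inpos(e), inpos(f), near(a), near(e), on(a), on(d), on(e)}
optimal plan length = 3; 3 > 2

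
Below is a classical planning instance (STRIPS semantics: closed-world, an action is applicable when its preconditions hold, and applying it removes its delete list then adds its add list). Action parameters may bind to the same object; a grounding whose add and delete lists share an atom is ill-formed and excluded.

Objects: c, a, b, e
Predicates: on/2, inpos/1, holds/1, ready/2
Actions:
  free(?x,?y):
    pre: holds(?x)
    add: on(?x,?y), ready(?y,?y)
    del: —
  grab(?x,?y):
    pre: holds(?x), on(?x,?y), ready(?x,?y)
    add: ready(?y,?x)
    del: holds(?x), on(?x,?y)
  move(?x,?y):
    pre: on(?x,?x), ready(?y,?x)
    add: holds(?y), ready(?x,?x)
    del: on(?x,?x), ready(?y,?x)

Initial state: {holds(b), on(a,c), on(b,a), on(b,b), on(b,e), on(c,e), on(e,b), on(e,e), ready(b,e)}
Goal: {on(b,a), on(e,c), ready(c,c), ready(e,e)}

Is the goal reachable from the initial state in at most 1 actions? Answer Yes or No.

No

1. free(b,e)  →  {holds(b), on(a,c), on(b,a), on(b,b), on(b,e), on(c,e), on(e,b), on(e,e), ready(b,e), ready(e,e)}
2. grab(b,e)  →  {on(a,c), on(b,a), on(b,b), on(c,e), on(e,b), on(e,e), ready(b,e), ready(e,b), ready(e,e)}
3. move(b,e)  →  {holds(e), on(a,c), on(b,a), on(c,e), on(e,b), on(e,e), ready(b,b), ready(b,e), ready(e,e)}
4. free(e,c)  →  {holds(e), on(a,c), on(b,a), on(c,e), on(e,b), on(e,c), on(e,e), ready(b,b), ready(b,e), ready(c,c), ready(e,e)}
optimal plan length = 4; 4 > 1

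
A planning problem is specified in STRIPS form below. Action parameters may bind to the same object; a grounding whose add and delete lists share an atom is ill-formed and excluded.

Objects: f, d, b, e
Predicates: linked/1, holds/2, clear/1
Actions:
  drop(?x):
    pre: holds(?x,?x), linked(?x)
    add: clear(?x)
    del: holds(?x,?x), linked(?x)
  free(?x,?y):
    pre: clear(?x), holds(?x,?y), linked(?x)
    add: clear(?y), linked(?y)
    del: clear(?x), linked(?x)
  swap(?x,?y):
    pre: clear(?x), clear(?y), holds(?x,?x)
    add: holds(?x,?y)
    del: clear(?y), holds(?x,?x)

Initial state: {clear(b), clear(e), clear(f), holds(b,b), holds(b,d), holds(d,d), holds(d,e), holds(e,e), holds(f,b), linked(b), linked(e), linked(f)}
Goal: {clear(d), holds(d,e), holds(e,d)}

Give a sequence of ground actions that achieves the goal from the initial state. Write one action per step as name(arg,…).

1. free(b,d)  →  {clear(d), clear(e), clear(f), holds(b,b), holds(b,d), holds(d,d), holds(d,e), holds(e,e), holds(f,b), linked(d), linked(e), linked(f)}
2. swap(e,d)  →  {clear(e), clear(f), holds(b,b), holds(b,d), holds(d,d), holds(d,e), holds(e,d), holds(f,b), linked(d), linked(e), linked(f)}
3. drop(d)  →  {clear(d), clear(e), clear(f), holds(b,b), holds(b,d), holds(d,e), holds(e,d), holds(f,b), linked(e), linked(f)}

free(b,d); swap(e,d); drop(d)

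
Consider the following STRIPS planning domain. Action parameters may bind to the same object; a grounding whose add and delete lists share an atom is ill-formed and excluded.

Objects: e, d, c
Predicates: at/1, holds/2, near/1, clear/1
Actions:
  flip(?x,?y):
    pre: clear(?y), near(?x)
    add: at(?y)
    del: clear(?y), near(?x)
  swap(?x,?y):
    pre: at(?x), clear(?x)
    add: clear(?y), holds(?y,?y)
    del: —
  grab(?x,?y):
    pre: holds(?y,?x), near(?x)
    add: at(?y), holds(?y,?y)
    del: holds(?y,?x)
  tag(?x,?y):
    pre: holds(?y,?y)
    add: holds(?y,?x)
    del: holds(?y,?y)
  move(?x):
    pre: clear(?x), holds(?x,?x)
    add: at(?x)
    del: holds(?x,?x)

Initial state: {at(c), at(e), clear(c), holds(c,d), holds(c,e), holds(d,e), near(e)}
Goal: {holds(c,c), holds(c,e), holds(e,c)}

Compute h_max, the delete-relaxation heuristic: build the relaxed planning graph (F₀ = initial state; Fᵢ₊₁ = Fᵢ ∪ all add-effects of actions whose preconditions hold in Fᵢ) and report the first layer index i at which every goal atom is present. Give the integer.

2

F0 = init (7 atoms)
F1 = F0 ∪ {at(d), clear(d), clear(e), holds(c,c), holds(d,d), holds(e,e)}  (13 atoms)
F2 = F1 ∪ {holds(d,c), holds(e,c), holds(e,d)}  (16 atoms)
goal ⊆ F2  ⇒  h_max = 2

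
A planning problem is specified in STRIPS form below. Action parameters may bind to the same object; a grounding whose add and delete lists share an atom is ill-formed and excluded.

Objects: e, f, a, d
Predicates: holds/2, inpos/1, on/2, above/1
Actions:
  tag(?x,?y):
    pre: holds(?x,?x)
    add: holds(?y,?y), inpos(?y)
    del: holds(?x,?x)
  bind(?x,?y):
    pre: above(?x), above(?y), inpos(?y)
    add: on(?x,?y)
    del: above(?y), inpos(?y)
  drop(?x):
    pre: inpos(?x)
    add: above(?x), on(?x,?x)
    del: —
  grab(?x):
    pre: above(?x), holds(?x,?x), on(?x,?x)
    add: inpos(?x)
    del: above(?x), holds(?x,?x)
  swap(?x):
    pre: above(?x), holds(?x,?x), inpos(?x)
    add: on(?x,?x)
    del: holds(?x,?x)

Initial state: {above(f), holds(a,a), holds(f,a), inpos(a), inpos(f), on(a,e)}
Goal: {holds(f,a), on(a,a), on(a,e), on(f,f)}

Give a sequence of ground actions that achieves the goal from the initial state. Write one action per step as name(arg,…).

bind(f,f); drop(a)

1. bind(f,f)  →  {holds(a,a), holds(f,a), inpos(a), on(a,e), on(f,f)}
2. drop(a)  →  {above(a), holds(a,a), holds(f,a), inpos(a), on(a,a), on(a,e), on(f,f)}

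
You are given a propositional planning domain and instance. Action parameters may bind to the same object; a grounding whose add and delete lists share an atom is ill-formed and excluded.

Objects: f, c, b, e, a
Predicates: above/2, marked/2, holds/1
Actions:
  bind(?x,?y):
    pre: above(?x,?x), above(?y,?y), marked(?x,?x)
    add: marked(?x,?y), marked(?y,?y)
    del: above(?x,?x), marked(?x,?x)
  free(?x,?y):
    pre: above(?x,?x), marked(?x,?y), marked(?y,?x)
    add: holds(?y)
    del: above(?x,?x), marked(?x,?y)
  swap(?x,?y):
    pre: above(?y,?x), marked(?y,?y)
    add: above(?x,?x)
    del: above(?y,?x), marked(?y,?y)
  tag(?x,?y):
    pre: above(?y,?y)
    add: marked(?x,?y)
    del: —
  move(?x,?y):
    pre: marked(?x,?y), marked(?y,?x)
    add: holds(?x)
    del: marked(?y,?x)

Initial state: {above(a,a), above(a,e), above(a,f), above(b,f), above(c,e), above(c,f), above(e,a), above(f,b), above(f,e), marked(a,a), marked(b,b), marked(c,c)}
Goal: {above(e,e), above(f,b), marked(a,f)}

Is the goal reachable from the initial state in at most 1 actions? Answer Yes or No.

No

1. swap(f,c)  →  {above(a,a), above(a,e), above(a,f), above(b,f), above(c,e), above(e,a), above(f,b), above(f,e), above(f,f), marked(a,a), marked(b,b)}
2. bind(a,f)  →  {above(a,e), above(a,f), above(b,f), above(c,e), above(e,a), above(f,b), above(f,e), above(f,f), marked(a,f), marked(b,b), marked(f,f)}
3. swap(e,f)  →  {above(a,e), above(a,f), above(b,f), above(c,e), above(e,a), above(e,e), above(f,b), above(f,f), marked(a,f), marked(b,b)}
optimal plan length = 3; 3 > 1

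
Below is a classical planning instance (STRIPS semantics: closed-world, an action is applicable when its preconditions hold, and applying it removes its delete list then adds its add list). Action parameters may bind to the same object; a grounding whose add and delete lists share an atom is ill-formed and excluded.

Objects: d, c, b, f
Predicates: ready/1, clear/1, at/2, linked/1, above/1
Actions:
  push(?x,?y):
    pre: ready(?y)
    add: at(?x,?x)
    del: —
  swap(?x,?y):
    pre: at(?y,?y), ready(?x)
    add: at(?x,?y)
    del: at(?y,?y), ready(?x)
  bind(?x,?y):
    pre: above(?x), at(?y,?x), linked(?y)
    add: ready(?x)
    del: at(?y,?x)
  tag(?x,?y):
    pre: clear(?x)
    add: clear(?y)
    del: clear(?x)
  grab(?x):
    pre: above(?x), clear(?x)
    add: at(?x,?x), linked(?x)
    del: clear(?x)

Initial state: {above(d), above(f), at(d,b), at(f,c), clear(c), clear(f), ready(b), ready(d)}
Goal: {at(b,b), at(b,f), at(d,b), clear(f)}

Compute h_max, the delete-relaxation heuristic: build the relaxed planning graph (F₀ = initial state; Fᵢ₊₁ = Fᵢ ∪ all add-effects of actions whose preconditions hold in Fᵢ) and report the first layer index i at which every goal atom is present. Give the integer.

F0 = init (8 atoms)
F1 = F0 ∪ {at(b,b), at(c,c), at(d,d), at(f,f), clear(b), clear(d), linked(f)}  (15 atoms)
F2 = F1 ∪ {at(b,c), at(b,d), at(b,f), at(d,c), at(d,f), linked(d), ready(f)}  (22 atoms)
goal ⊆ F2  ⇒  h_max = 2

2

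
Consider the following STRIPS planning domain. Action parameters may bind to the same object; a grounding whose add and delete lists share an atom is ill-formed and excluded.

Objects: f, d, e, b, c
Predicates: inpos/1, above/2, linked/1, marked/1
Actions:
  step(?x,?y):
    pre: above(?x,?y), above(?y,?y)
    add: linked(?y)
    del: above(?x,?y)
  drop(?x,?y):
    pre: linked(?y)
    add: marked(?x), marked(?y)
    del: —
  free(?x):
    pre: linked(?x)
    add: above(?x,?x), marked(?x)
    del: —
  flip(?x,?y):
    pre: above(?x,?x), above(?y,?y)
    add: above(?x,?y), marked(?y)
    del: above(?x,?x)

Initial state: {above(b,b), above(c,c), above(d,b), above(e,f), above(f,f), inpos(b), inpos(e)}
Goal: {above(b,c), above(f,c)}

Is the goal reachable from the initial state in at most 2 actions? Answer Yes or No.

Yes

1. flip(f,c)  →  {above(b,b), above(c,c), above(d,b), above(e,f), above(f,c), inpos(b), inpos(e), marked(c)}
2. flip(b,c)  →  {above(b,c), above(c,c), above(d,b), above(e,f), above(f,c), inpos(b), inpos(e), marked(c)}
optimal plan length = 2; 2 ≤ 2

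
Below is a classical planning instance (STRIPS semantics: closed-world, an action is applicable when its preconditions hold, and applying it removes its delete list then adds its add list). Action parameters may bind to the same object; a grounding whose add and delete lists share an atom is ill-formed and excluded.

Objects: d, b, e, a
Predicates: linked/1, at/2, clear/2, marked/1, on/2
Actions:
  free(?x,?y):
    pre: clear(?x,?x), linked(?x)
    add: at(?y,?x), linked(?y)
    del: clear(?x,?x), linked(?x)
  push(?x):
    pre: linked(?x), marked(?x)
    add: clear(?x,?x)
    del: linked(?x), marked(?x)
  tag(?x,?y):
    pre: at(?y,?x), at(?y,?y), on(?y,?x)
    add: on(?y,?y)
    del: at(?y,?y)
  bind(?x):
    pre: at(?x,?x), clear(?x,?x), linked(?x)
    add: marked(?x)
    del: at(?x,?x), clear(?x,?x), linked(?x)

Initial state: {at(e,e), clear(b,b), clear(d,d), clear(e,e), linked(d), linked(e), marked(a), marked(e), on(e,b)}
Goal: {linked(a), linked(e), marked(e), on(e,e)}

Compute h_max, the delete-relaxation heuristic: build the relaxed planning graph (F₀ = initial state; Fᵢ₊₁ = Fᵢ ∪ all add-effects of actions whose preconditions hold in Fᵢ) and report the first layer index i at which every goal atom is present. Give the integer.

3

F0 = init (9 atoms)
F1 = F0 ∪ {at(a,d), at(a,e), at(b,d), at(b,e), at(d,e), at(e,d), linked(a), linked(b)}  (17 atoms)
F2 = F1 ∪ {at(a,b), at(d,b), at(e,b), clear(a,a)}  (21 atoms)
F3 = F2 ∪ {at(b,a), at(d,a), at(e,a), on(e,e)}  (25 atoms)
goal ⊆ F3  ⇒  h_max = 3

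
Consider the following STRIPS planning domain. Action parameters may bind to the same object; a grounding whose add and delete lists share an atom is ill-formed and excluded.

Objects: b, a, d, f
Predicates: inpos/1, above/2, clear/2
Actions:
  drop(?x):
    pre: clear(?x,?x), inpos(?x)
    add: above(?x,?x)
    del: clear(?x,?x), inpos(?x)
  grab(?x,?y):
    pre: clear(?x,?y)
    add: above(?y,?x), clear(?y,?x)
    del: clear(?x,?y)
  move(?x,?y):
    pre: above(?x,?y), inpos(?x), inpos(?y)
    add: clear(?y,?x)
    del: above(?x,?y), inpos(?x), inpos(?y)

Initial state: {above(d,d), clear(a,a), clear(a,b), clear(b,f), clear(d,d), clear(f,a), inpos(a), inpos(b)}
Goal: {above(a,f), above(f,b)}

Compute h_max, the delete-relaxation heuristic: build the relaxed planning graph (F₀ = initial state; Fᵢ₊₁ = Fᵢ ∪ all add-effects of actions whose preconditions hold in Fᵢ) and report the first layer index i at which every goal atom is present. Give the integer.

1

F0 = init (8 atoms)
F1 = F0 ∪ {above(a,a), above(a,f), above(b,a), above(f,b), clear(a,f), clear(b,a), clear(f,b)}  (15 atoms)
goal ⊆ F1  ⇒  h_max = 1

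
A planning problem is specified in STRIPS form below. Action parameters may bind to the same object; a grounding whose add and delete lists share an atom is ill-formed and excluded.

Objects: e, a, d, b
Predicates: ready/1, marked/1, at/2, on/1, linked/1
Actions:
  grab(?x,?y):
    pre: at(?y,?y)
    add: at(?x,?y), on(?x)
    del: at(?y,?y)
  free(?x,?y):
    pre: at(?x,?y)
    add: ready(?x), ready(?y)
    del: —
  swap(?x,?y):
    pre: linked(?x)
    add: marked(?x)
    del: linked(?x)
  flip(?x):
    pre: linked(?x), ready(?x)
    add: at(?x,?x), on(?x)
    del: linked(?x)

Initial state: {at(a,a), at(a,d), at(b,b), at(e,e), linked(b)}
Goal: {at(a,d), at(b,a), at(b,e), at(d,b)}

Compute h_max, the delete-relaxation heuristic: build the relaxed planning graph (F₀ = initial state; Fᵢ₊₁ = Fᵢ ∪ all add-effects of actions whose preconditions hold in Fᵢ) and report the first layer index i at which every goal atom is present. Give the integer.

F0 = init (5 atoms)
F1 = F0 ∪ {at(a,b), at(a,e), at(b,a), at(b,e), at(d,a), at(d,b), at(d,e), at(e,a), at(e,b), marked(b), on(a), on(b), on(d), on(e), ready(a), ready(b), ready(d), ready(e)}  (23 atoms)
goal ⊆ F1  ⇒  h_max = 1

1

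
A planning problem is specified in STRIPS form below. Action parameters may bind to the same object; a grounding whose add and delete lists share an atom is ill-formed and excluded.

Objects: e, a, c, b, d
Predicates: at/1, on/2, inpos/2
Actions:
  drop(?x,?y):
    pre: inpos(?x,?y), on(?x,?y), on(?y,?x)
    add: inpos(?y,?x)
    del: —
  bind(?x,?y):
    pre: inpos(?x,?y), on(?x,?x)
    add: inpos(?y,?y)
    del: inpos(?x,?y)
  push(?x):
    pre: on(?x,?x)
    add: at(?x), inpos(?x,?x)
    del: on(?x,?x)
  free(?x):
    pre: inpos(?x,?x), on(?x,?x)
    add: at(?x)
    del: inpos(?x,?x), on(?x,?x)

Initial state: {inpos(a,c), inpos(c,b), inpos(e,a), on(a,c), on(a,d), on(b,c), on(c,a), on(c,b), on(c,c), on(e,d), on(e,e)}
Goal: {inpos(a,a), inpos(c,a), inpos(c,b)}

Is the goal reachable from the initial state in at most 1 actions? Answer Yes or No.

1. drop(a,c)  →  {inpos(a,c), inpos(c,a), inpos(c,b), inpos(e,a), on(a,c), on(a,d), on(b,c), on(c,a), on(c,b), on(c,c), on(e,d), on(e,e)}
2. bind(e,a)  →  {inpos(a,a), inpos(a,c), inpos(c,a), inpos(c,b), on(a,c), on(a,d), on(b,c), on(c,a), on(c,b), on(c,c), on(e,d), on(e,e)}
optimal plan length = 2; 2 > 1

No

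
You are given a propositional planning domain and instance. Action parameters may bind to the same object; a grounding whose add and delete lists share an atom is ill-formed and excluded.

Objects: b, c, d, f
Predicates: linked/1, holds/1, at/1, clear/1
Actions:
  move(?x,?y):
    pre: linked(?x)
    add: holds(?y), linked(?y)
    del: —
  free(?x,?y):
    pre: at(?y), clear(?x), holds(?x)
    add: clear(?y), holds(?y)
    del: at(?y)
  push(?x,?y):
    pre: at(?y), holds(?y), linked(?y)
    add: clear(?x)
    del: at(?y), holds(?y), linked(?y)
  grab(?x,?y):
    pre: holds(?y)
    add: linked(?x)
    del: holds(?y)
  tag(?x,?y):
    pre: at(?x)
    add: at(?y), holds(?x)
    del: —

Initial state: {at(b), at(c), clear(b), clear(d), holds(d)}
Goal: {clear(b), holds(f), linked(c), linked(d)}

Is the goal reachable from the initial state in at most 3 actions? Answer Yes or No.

Yes

1. grab(c,d)  →  {at(b), at(c), clear(b), clear(d), linked(c)}
2. move(c,d)  →  {at(b), at(c), clear(b), clear(d), holds(d), linked(c), linked(d)}
3. move(c,f)  →  {at(b), at(c), clear(b), clear(d), holds(d), holds(f), linked(c), linked(d), linked(f)}
optimal plan length = 3; 3 ≤ 3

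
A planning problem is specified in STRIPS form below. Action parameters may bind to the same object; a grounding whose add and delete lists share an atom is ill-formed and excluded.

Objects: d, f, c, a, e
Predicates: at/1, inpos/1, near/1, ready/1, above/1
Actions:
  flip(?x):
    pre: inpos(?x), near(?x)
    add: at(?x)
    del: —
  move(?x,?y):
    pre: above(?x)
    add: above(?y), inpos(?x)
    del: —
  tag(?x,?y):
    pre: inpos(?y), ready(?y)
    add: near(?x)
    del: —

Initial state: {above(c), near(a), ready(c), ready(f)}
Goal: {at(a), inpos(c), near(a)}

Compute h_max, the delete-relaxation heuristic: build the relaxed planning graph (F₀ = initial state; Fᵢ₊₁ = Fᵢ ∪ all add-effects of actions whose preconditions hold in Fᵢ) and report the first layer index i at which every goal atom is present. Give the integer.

F0 = init (4 atoms)
F1 = F0 ∪ {above(a), above(d), above(e), above(f), inpos(c)}  (9 atoms)
F2 = F1 ∪ {inpos(a), inpos(d), inpos(e), inpos(f), near(c), near(d), near(e), near(f)}  (17 atoms)
F3 = F2 ∪ {at(a), at(c), at(d), at(e), at(f)}  (22 atoms)
goal ⊆ F3  ⇒  h_max = 3

3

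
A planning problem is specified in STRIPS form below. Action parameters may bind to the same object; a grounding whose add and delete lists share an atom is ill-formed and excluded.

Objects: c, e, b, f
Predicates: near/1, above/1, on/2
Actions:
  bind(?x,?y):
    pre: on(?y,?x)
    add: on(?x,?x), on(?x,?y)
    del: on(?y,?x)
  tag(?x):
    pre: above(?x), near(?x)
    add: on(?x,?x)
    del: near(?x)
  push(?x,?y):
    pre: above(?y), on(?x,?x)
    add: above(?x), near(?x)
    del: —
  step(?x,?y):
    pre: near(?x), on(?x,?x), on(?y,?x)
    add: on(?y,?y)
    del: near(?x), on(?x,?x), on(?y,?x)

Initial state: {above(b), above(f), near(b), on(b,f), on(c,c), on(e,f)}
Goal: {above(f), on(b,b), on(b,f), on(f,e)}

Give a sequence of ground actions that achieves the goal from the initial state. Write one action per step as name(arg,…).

bind(f,e); tag(b)

1. bind(f,e)  →  {above(b), above(f), near(b), on(b,f), on(c,c), on(f,e), on(f,f)}
2. tag(b)  →  {above(b), above(f), on(b,b), on(b,f), on(c,c), on(f,e), on(f,f)}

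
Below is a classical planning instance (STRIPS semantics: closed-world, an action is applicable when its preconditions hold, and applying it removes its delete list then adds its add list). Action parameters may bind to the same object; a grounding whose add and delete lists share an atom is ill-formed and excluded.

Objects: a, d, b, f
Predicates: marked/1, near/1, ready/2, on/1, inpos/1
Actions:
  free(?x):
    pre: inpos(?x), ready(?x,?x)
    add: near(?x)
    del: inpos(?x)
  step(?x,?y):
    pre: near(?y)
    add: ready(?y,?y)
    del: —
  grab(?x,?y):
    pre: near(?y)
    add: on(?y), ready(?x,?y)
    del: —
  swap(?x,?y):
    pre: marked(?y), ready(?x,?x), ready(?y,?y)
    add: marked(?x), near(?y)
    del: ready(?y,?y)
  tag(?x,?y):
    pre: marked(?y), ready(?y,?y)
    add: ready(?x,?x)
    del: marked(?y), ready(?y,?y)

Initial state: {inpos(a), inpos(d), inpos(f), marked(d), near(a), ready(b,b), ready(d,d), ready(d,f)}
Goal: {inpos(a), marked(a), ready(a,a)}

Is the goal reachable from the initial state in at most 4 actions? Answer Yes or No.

Yes

1. step(a,a)  →  {inpos(a), inpos(d), inpos(f), marked(d), near(a), ready(a,a), ready(b,b), ready(d,d), ready(d,f)}
2. swap(a,d)  →  {inpos(a), inpos(d), inpos(f), marked(a), marked(d), near(a), near(d), ready(a,a), ready(b,b), ready(d,f)}
optimal plan length = 2; 2 ≤ 4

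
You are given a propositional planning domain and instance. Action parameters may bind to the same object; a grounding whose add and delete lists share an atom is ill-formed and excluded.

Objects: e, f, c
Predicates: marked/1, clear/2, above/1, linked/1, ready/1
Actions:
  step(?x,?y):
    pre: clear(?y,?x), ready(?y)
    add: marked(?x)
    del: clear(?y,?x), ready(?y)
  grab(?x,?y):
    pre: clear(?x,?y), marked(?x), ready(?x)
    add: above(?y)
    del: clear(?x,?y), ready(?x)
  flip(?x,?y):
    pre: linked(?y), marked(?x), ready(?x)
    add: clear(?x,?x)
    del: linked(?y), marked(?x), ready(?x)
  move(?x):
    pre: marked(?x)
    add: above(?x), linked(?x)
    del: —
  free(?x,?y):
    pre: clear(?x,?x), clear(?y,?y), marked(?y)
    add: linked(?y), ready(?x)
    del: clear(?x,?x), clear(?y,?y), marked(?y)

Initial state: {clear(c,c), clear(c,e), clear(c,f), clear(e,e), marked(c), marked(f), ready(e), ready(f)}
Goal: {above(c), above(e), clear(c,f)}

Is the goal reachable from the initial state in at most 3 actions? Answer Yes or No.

1. step(e,e)  →  {clear(c,c), clear(c,e), clear(c,f), marked(c), marked(e), marked(f), ready(f)}
2. move(e)  →  {above(e), clear(c,c), clear(c,e), clear(c,f), linked(e), marked(c), marked(e), marked(f), ready(f)}
3. move(c)  →  {above(c), above(e), clear(c,c), clear(c,e), clear(c,f), linked(c), linked(e), marked(c), marked(e), marked(f), ready(f)}
optimal plan length = 3; 3 ≤ 3

Yes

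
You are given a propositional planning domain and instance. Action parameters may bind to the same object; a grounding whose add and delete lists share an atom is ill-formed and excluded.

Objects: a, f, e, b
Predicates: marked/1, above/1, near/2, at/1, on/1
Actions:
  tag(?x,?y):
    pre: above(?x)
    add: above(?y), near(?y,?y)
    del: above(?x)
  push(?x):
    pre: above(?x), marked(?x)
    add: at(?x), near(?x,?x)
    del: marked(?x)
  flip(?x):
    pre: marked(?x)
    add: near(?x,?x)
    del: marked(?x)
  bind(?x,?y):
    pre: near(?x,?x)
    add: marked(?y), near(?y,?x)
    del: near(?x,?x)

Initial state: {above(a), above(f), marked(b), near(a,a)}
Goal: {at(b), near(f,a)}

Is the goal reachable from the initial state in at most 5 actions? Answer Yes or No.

1. tag(a,b)  →  {above(b), above(f), marked(b), near(a,a), near(b,b)}
2. push(b)  →  {above(b), above(f), at(b), near(a,a), near(b,b)}
3. bind(a,f)  →  {above(b), above(f), at(b), marked(f), near(b,b), near(f,a)}
optimal plan length = 3; 3 ≤ 5

Yes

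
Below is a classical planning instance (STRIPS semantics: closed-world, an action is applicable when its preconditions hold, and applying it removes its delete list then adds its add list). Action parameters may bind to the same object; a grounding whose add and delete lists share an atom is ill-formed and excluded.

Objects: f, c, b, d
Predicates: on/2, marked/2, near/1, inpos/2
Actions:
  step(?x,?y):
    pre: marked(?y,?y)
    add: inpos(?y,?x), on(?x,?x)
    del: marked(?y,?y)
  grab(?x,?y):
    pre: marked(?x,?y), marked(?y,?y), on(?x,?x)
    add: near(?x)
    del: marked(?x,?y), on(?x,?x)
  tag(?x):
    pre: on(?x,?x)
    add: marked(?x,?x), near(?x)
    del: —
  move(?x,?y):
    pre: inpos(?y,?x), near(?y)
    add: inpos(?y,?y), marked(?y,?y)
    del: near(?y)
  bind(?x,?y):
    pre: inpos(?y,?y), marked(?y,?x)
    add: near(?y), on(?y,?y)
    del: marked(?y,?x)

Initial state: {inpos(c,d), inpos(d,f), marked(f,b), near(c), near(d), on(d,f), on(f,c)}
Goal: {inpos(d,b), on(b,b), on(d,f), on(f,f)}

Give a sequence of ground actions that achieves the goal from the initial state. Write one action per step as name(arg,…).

move(f,d); step(b,d); tag(b); step(f,b)

1. move(f,d)  →  {inpos(c,d), inpos(d,d), inpos(d,f), marked(d,d), marked(f,b), near(c), on(d,f), on(f,c)}
2. step(b,d)  →  {inpos(c,d), inpos(d,b), inpos(d,d), inpos(d,f), marked(f,b), near(c), on(b,b), on(d,f), on(f,c)}
3. tag(b)  →  {inpos(c,d), inpos(d,b), inpos(d,d), inpos(d,f), marked(b,b), marked(f,b), near(b), near(c), on(b,b), on(d,f), on(f,c)}
4. step(f,b)  →  {inpos(b,f), inpos(c,d), inpos(d,b), inpos(d,d), inpos(d,f), marked(f,b), near(b), near(c), on(b,b), on(d,f), on(f,c), on(f,f)}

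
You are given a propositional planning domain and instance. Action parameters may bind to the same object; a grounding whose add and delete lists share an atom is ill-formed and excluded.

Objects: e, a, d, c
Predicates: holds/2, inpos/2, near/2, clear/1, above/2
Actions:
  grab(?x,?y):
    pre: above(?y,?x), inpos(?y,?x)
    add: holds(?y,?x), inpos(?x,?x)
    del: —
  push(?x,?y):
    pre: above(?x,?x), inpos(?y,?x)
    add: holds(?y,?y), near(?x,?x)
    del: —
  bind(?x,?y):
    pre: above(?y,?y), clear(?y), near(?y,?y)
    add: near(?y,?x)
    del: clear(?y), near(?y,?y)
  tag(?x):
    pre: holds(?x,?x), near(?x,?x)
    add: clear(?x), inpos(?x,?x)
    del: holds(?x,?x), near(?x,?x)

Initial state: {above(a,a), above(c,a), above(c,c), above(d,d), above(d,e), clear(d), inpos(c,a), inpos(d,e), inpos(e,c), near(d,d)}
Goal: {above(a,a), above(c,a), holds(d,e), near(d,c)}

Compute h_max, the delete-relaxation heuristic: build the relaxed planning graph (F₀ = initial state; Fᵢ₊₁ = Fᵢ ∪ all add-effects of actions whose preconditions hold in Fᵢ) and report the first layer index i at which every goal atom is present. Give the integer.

F0 = init (10 atoms)
F1 = F0 ∪ {holds(c,a), holds(c,c), holds(d,e), holds(e,e), inpos(a,a), inpos(e,e), near(a,a), near(c,c), near(d,a), near(d,c), near(d,e)}  (21 atoms)
goal ⊆ F1  ⇒  h_max = 1

1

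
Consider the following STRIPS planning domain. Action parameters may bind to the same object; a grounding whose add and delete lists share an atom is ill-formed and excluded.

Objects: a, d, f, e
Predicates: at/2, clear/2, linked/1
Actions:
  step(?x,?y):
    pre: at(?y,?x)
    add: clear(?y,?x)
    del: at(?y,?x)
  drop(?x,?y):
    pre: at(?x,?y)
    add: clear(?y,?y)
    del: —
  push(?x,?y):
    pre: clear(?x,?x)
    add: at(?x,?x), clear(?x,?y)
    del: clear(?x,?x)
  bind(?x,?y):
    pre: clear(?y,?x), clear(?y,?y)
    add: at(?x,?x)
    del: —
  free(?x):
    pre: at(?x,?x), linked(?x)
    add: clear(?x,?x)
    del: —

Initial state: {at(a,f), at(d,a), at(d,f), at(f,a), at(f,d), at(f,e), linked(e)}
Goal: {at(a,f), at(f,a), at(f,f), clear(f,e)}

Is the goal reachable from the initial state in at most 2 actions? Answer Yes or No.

Yes

1. drop(a,f)  →  {at(a,f), at(d,a), at(d,f), at(f,a), at(f,d), at(f,e), clear(f,f), linked(e)}
2. push(f,e)  →  {at(a,f), at(d,a), at(d,f), at(f,a), at(f,d), at(f,e), at(f,f), clear(f,e), linked(e)}
optimal plan length = 2; 2 ≤ 2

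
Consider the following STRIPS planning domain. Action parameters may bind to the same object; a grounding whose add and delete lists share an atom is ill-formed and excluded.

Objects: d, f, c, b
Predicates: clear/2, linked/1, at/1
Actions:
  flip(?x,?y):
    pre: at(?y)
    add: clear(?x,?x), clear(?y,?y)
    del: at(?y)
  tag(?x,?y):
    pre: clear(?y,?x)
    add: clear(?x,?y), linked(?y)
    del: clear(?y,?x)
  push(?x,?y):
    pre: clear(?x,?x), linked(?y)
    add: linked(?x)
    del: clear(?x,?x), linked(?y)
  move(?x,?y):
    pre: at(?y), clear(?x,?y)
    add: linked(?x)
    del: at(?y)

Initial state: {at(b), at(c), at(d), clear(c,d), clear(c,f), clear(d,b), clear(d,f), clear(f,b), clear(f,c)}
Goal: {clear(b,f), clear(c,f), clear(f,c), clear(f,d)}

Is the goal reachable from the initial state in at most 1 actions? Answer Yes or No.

1. tag(f,d)  →  {at(b), at(c), at(d), clear(c,d), clear(c,f), clear(d,b), clear(f,b), clear(f,c), clear(f,d), linked(d)}
2. tag(b,f)  →  {at(b), at(c), at(d), clear(b,f), clear(c,d), clear(c,f), clear(d,b), clear(f,c), clear(f,d), linked(d), linked(f)}
optimal plan length = 2; 2 > 1

No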